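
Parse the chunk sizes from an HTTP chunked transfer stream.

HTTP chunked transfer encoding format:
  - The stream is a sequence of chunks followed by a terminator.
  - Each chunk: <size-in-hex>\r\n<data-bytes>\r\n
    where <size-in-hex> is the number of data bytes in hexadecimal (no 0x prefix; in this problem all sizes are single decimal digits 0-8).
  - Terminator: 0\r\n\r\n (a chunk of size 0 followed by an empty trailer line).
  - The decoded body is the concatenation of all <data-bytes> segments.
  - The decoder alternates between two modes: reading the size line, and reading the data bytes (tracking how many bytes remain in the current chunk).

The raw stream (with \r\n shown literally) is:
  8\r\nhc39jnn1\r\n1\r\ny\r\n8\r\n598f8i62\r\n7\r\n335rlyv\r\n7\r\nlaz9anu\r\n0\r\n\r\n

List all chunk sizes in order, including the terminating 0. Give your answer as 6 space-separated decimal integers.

Chunk 1: stream[0..1]='8' size=0x8=8, data at stream[3..11]='hc39jnn1' -> body[0..8], body so far='hc39jnn1'
Chunk 2: stream[13..14]='1' size=0x1=1, data at stream[16..17]='y' -> body[8..9], body so far='hc39jnn1y'
Chunk 3: stream[19..20]='8' size=0x8=8, data at stream[22..30]='598f8i62' -> body[9..17], body so far='hc39jnn1y598f8i62'
Chunk 4: stream[32..33]='7' size=0x7=7, data at stream[35..42]='335rlyv' -> body[17..24], body so far='hc39jnn1y598f8i62335rlyv'
Chunk 5: stream[44..45]='7' size=0x7=7, data at stream[47..54]='laz9anu' -> body[24..31], body so far='hc39jnn1y598f8i62335rlyvlaz9anu'
Chunk 6: stream[56..57]='0' size=0 (terminator). Final body='hc39jnn1y598f8i62335rlyvlaz9anu' (31 bytes)

Answer: 8 1 8 7 7 0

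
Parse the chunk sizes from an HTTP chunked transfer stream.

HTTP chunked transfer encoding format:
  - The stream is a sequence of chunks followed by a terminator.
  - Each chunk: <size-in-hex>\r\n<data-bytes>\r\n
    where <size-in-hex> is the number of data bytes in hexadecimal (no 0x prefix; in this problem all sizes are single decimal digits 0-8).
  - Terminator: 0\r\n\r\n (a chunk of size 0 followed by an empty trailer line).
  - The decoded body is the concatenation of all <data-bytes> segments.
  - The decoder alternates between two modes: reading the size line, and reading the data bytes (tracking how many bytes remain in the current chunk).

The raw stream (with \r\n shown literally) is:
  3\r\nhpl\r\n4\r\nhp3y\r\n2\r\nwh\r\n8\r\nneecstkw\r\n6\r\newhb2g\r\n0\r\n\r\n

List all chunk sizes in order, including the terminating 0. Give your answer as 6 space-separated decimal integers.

Chunk 1: stream[0..1]='3' size=0x3=3, data at stream[3..6]='hpl' -> body[0..3], body so far='hpl'
Chunk 2: stream[8..9]='4' size=0x4=4, data at stream[11..15]='hp3y' -> body[3..7], body so far='hplhp3y'
Chunk 3: stream[17..18]='2' size=0x2=2, data at stream[20..22]='wh' -> body[7..9], body so far='hplhp3ywh'
Chunk 4: stream[24..25]='8' size=0x8=8, data at stream[27..35]='neecstkw' -> body[9..17], body so far='hplhp3ywhneecstkw'
Chunk 5: stream[37..38]='6' size=0x6=6, data at stream[40..46]='ewhb2g' -> body[17..23], body so far='hplhp3ywhneecstkwewhb2g'
Chunk 6: stream[48..49]='0' size=0 (terminator). Final body='hplhp3ywhneecstkwewhb2g' (23 bytes)

Answer: 3 4 2 8 6 0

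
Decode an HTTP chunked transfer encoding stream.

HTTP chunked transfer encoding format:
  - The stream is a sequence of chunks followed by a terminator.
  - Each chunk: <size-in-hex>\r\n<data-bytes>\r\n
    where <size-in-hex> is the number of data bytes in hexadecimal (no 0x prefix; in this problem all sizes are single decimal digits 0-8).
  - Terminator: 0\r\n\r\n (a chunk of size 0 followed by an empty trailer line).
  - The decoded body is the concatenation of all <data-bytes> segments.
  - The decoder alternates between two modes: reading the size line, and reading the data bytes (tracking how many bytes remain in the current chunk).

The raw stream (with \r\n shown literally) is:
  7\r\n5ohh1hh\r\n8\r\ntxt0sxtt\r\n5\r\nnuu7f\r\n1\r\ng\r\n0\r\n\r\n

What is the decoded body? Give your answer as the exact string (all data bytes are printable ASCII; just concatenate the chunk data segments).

Answer: 5ohh1hhtxt0sxttnuu7fg

Derivation:
Chunk 1: stream[0..1]='7' size=0x7=7, data at stream[3..10]='5ohh1hh' -> body[0..7], body so far='5ohh1hh'
Chunk 2: stream[12..13]='8' size=0x8=8, data at stream[15..23]='txt0sxtt' -> body[7..15], body so far='5ohh1hhtxt0sxtt'
Chunk 3: stream[25..26]='5' size=0x5=5, data at stream[28..33]='nuu7f' -> body[15..20], body so far='5ohh1hhtxt0sxttnuu7f'
Chunk 4: stream[35..36]='1' size=0x1=1, data at stream[38..39]='g' -> body[20..21], body so far='5ohh1hhtxt0sxttnuu7fg'
Chunk 5: stream[41..42]='0' size=0 (terminator). Final body='5ohh1hhtxt0sxttnuu7fg' (21 bytes)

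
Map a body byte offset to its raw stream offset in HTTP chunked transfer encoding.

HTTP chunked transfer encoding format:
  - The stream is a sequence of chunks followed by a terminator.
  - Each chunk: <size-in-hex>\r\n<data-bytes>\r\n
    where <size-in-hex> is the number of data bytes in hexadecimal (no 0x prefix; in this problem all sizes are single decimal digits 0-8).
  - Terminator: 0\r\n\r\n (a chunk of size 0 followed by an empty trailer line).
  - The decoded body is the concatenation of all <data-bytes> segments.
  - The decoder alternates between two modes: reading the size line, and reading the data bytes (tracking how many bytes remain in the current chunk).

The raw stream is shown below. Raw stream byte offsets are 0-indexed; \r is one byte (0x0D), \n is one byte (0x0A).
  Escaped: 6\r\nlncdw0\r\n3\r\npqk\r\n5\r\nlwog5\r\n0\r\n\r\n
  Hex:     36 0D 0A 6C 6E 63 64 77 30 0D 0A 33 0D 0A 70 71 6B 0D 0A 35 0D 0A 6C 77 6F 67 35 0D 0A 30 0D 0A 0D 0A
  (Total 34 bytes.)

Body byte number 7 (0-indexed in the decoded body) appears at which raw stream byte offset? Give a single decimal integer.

Chunk 1: stream[0..1]='6' size=0x6=6, data at stream[3..9]='lncdw0' -> body[0..6], body so far='lncdw0'
Chunk 2: stream[11..12]='3' size=0x3=3, data at stream[14..17]='pqk' -> body[6..9], body so far='lncdw0pqk'
Chunk 3: stream[19..20]='5' size=0x5=5, data at stream[22..27]='lwog5' -> body[9..14], body so far='lncdw0pqklwog5'
Chunk 4: stream[29..30]='0' size=0 (terminator). Final body='lncdw0pqklwog5' (14 bytes)
Body byte 7 at stream offset 15

Answer: 15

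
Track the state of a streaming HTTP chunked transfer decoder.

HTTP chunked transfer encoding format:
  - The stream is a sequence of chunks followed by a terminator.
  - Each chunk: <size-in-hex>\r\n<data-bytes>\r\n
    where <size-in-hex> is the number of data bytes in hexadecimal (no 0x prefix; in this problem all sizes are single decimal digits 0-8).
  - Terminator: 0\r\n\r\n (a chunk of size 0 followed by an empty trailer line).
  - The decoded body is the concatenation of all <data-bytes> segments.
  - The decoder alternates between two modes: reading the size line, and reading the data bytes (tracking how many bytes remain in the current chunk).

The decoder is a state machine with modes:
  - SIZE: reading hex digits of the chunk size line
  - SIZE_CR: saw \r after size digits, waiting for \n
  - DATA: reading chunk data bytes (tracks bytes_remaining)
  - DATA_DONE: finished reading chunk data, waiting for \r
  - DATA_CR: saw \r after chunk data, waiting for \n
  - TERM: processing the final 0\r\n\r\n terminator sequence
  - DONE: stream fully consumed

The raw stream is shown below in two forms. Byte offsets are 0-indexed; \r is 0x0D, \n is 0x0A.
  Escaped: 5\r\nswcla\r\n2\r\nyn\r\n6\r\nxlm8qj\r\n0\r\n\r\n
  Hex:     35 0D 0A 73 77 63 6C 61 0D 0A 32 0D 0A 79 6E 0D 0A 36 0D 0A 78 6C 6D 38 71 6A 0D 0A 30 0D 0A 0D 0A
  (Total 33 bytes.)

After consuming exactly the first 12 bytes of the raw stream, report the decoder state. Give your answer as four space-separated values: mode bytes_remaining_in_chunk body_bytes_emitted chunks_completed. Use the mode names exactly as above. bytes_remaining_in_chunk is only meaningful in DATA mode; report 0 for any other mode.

Answer: SIZE_CR 0 5 1

Derivation:
Byte 0 = '5': mode=SIZE remaining=0 emitted=0 chunks_done=0
Byte 1 = 0x0D: mode=SIZE_CR remaining=0 emitted=0 chunks_done=0
Byte 2 = 0x0A: mode=DATA remaining=5 emitted=0 chunks_done=0
Byte 3 = 's': mode=DATA remaining=4 emitted=1 chunks_done=0
Byte 4 = 'w': mode=DATA remaining=3 emitted=2 chunks_done=0
Byte 5 = 'c': mode=DATA remaining=2 emitted=3 chunks_done=0
Byte 6 = 'l': mode=DATA remaining=1 emitted=4 chunks_done=0
Byte 7 = 'a': mode=DATA_DONE remaining=0 emitted=5 chunks_done=0
Byte 8 = 0x0D: mode=DATA_CR remaining=0 emitted=5 chunks_done=0
Byte 9 = 0x0A: mode=SIZE remaining=0 emitted=5 chunks_done=1
Byte 10 = '2': mode=SIZE remaining=0 emitted=5 chunks_done=1
Byte 11 = 0x0D: mode=SIZE_CR remaining=0 emitted=5 chunks_done=1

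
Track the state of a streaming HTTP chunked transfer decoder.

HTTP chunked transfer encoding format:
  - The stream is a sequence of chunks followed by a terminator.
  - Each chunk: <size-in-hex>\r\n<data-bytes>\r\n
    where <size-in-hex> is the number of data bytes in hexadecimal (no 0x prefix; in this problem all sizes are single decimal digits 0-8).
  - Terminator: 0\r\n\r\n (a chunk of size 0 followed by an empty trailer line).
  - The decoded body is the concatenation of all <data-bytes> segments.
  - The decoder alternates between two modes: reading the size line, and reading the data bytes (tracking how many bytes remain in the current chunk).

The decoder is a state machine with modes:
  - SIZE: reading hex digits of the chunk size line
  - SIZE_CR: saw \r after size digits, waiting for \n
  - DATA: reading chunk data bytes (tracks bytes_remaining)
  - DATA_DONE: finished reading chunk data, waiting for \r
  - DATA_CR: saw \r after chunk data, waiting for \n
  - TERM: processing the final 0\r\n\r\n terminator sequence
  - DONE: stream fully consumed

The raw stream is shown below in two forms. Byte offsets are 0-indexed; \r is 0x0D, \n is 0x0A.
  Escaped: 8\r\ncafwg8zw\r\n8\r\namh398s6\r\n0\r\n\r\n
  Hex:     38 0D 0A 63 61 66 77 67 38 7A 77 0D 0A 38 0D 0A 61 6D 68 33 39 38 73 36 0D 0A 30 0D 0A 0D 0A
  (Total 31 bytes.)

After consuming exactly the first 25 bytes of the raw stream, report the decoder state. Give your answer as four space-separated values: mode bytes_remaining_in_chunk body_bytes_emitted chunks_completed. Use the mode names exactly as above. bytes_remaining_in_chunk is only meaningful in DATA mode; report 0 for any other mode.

Answer: DATA_CR 0 16 1

Derivation:
Byte 0 = '8': mode=SIZE remaining=0 emitted=0 chunks_done=0
Byte 1 = 0x0D: mode=SIZE_CR remaining=0 emitted=0 chunks_done=0
Byte 2 = 0x0A: mode=DATA remaining=8 emitted=0 chunks_done=0
Byte 3 = 'c': mode=DATA remaining=7 emitted=1 chunks_done=0
Byte 4 = 'a': mode=DATA remaining=6 emitted=2 chunks_done=0
Byte 5 = 'f': mode=DATA remaining=5 emitted=3 chunks_done=0
Byte 6 = 'w': mode=DATA remaining=4 emitted=4 chunks_done=0
Byte 7 = 'g': mode=DATA remaining=3 emitted=5 chunks_done=0
Byte 8 = '8': mode=DATA remaining=2 emitted=6 chunks_done=0
Byte 9 = 'z': mode=DATA remaining=1 emitted=7 chunks_done=0
Byte 10 = 'w': mode=DATA_DONE remaining=0 emitted=8 chunks_done=0
Byte 11 = 0x0D: mode=DATA_CR remaining=0 emitted=8 chunks_done=0
Byte 12 = 0x0A: mode=SIZE remaining=0 emitted=8 chunks_done=1
Byte 13 = '8': mode=SIZE remaining=0 emitted=8 chunks_done=1
Byte 14 = 0x0D: mode=SIZE_CR remaining=0 emitted=8 chunks_done=1
Byte 15 = 0x0A: mode=DATA remaining=8 emitted=8 chunks_done=1
Byte 16 = 'a': mode=DATA remaining=7 emitted=9 chunks_done=1
Byte 17 = 'm': mode=DATA remaining=6 emitted=10 chunks_done=1
Byte 18 = 'h': mode=DATA remaining=5 emitted=11 chunks_done=1
Byte 19 = '3': mode=DATA remaining=4 emitted=12 chunks_done=1
Byte 20 = '9': mode=DATA remaining=3 emitted=13 chunks_done=1
Byte 21 = '8': mode=DATA remaining=2 emitted=14 chunks_done=1
Byte 22 = 's': mode=DATA remaining=1 emitted=15 chunks_done=1
Byte 23 = '6': mode=DATA_DONE remaining=0 emitted=16 chunks_done=1
Byte 24 = 0x0D: mode=DATA_CR remaining=0 emitted=16 chunks_done=1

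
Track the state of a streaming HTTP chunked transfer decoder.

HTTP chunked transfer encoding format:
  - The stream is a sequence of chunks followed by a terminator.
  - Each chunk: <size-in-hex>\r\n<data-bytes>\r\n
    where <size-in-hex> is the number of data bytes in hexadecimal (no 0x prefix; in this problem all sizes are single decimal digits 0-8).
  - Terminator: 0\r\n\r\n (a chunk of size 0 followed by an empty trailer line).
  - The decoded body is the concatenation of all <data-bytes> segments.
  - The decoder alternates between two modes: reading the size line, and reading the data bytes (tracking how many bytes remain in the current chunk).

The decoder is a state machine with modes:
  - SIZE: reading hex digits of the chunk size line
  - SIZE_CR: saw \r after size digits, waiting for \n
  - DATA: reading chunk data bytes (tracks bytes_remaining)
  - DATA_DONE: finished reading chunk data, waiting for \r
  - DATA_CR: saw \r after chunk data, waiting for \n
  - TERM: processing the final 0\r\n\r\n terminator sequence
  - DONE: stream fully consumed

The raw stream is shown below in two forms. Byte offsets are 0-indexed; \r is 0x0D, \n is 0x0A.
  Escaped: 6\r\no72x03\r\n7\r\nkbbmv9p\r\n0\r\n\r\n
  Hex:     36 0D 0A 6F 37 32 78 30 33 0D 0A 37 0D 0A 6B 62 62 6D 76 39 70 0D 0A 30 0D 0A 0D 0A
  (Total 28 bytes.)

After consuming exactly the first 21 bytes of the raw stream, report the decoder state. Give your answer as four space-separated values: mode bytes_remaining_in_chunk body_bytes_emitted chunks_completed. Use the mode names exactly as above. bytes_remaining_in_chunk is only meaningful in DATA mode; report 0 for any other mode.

Byte 0 = '6': mode=SIZE remaining=0 emitted=0 chunks_done=0
Byte 1 = 0x0D: mode=SIZE_CR remaining=0 emitted=0 chunks_done=0
Byte 2 = 0x0A: mode=DATA remaining=6 emitted=0 chunks_done=0
Byte 3 = 'o': mode=DATA remaining=5 emitted=1 chunks_done=0
Byte 4 = '7': mode=DATA remaining=4 emitted=2 chunks_done=0
Byte 5 = '2': mode=DATA remaining=3 emitted=3 chunks_done=0
Byte 6 = 'x': mode=DATA remaining=2 emitted=4 chunks_done=0
Byte 7 = '0': mode=DATA remaining=1 emitted=5 chunks_done=0
Byte 8 = '3': mode=DATA_DONE remaining=0 emitted=6 chunks_done=0
Byte 9 = 0x0D: mode=DATA_CR remaining=0 emitted=6 chunks_done=0
Byte 10 = 0x0A: mode=SIZE remaining=0 emitted=6 chunks_done=1
Byte 11 = '7': mode=SIZE remaining=0 emitted=6 chunks_done=1
Byte 12 = 0x0D: mode=SIZE_CR remaining=0 emitted=6 chunks_done=1
Byte 13 = 0x0A: mode=DATA remaining=7 emitted=6 chunks_done=1
Byte 14 = 'k': mode=DATA remaining=6 emitted=7 chunks_done=1
Byte 15 = 'b': mode=DATA remaining=5 emitted=8 chunks_done=1
Byte 16 = 'b': mode=DATA remaining=4 emitted=9 chunks_done=1
Byte 17 = 'm': mode=DATA remaining=3 emitted=10 chunks_done=1
Byte 18 = 'v': mode=DATA remaining=2 emitted=11 chunks_done=1
Byte 19 = '9': mode=DATA remaining=1 emitted=12 chunks_done=1
Byte 20 = 'p': mode=DATA_DONE remaining=0 emitted=13 chunks_done=1

Answer: DATA_DONE 0 13 1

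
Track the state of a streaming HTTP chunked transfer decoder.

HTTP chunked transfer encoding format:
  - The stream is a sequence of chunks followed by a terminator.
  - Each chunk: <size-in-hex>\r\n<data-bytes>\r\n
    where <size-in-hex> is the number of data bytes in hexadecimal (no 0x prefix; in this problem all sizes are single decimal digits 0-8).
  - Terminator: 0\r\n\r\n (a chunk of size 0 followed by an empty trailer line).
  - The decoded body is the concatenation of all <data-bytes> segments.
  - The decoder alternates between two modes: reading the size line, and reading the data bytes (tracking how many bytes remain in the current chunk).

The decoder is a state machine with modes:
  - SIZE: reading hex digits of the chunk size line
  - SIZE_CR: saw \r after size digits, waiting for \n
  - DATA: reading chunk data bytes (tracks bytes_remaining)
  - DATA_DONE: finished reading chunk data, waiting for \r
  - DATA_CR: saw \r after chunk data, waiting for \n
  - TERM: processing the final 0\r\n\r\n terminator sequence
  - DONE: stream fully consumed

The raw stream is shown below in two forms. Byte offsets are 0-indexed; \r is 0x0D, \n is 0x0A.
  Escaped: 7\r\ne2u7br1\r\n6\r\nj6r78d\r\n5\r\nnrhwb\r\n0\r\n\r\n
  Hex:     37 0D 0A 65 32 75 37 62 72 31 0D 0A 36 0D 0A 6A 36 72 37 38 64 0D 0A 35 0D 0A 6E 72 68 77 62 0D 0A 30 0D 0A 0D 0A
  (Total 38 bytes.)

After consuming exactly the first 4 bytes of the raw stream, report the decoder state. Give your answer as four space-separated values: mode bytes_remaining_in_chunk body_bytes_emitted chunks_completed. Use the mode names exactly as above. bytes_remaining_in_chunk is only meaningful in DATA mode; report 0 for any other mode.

Answer: DATA 6 1 0

Derivation:
Byte 0 = '7': mode=SIZE remaining=0 emitted=0 chunks_done=0
Byte 1 = 0x0D: mode=SIZE_CR remaining=0 emitted=0 chunks_done=0
Byte 2 = 0x0A: mode=DATA remaining=7 emitted=0 chunks_done=0
Byte 3 = 'e': mode=DATA remaining=6 emitted=1 chunks_done=0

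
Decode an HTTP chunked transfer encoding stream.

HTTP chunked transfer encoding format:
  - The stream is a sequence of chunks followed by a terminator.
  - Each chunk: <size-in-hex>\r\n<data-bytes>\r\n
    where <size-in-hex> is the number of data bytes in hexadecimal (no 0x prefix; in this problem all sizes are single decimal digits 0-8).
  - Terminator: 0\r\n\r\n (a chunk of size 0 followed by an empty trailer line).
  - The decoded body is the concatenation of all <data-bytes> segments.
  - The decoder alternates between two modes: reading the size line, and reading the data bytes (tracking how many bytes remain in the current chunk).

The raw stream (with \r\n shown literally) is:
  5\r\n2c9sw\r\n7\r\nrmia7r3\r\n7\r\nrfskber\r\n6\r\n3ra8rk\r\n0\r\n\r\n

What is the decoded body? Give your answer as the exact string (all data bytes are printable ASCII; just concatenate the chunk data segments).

Chunk 1: stream[0..1]='5' size=0x5=5, data at stream[3..8]='2c9sw' -> body[0..5], body so far='2c9sw'
Chunk 2: stream[10..11]='7' size=0x7=7, data at stream[13..20]='rmia7r3' -> body[5..12], body so far='2c9swrmia7r3'
Chunk 3: stream[22..23]='7' size=0x7=7, data at stream[25..32]='rfskber' -> body[12..19], body so far='2c9swrmia7r3rfskber'
Chunk 4: stream[34..35]='6' size=0x6=6, data at stream[37..43]='3ra8rk' -> body[19..25], body so far='2c9swrmia7r3rfskber3ra8rk'
Chunk 5: stream[45..46]='0' size=0 (terminator). Final body='2c9swrmia7r3rfskber3ra8rk' (25 bytes)

Answer: 2c9swrmia7r3rfskber3ra8rk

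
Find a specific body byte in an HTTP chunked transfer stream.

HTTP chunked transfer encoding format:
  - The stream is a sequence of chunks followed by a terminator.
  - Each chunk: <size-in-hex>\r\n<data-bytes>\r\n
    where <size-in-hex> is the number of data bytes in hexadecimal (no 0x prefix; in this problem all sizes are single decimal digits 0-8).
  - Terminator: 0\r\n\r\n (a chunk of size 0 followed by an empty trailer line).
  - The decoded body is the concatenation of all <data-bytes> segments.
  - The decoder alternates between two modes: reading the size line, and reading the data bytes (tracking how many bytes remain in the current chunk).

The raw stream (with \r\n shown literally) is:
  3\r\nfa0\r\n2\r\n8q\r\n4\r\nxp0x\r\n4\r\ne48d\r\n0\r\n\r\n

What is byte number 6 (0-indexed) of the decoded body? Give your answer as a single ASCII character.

Answer: p

Derivation:
Chunk 1: stream[0..1]='3' size=0x3=3, data at stream[3..6]='fa0' -> body[0..3], body so far='fa0'
Chunk 2: stream[8..9]='2' size=0x2=2, data at stream[11..13]='8q' -> body[3..5], body so far='fa08q'
Chunk 3: stream[15..16]='4' size=0x4=4, data at stream[18..22]='xp0x' -> body[5..9], body so far='fa08qxp0x'
Chunk 4: stream[24..25]='4' size=0x4=4, data at stream[27..31]='e48d' -> body[9..13], body so far='fa08qxp0xe48d'
Chunk 5: stream[33..34]='0' size=0 (terminator). Final body='fa08qxp0xe48d' (13 bytes)
Body byte 6 = 'p'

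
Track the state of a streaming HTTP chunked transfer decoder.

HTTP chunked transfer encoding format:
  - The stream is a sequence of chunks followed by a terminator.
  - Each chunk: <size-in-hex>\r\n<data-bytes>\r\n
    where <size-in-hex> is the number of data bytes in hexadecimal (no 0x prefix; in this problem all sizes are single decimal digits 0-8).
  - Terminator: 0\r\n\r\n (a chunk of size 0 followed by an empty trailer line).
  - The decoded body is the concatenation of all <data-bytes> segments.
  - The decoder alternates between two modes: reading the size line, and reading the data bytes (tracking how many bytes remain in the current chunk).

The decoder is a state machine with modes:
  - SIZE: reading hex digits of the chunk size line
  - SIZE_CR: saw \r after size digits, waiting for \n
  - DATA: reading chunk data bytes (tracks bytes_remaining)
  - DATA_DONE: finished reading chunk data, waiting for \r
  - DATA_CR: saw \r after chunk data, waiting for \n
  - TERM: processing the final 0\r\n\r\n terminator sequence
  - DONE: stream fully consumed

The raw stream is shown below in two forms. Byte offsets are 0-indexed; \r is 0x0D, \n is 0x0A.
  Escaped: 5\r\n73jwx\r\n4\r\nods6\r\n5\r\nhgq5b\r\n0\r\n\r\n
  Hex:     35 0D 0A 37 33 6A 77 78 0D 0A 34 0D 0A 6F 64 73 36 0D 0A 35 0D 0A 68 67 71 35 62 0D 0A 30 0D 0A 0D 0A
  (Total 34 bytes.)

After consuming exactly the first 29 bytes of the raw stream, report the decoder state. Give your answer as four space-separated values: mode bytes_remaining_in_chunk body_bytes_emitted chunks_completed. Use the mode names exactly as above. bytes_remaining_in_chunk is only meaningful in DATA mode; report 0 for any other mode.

Byte 0 = '5': mode=SIZE remaining=0 emitted=0 chunks_done=0
Byte 1 = 0x0D: mode=SIZE_CR remaining=0 emitted=0 chunks_done=0
Byte 2 = 0x0A: mode=DATA remaining=5 emitted=0 chunks_done=0
Byte 3 = '7': mode=DATA remaining=4 emitted=1 chunks_done=0
Byte 4 = '3': mode=DATA remaining=3 emitted=2 chunks_done=0
Byte 5 = 'j': mode=DATA remaining=2 emitted=3 chunks_done=0
Byte 6 = 'w': mode=DATA remaining=1 emitted=4 chunks_done=0
Byte 7 = 'x': mode=DATA_DONE remaining=0 emitted=5 chunks_done=0
Byte 8 = 0x0D: mode=DATA_CR remaining=0 emitted=5 chunks_done=0
Byte 9 = 0x0A: mode=SIZE remaining=0 emitted=5 chunks_done=1
Byte 10 = '4': mode=SIZE remaining=0 emitted=5 chunks_done=1
Byte 11 = 0x0D: mode=SIZE_CR remaining=0 emitted=5 chunks_done=1
Byte 12 = 0x0A: mode=DATA remaining=4 emitted=5 chunks_done=1
Byte 13 = 'o': mode=DATA remaining=3 emitted=6 chunks_done=1
Byte 14 = 'd': mode=DATA remaining=2 emitted=7 chunks_done=1
Byte 15 = 's': mode=DATA remaining=1 emitted=8 chunks_done=1
Byte 16 = '6': mode=DATA_DONE remaining=0 emitted=9 chunks_done=1
Byte 17 = 0x0D: mode=DATA_CR remaining=0 emitted=9 chunks_done=1
Byte 18 = 0x0A: mode=SIZE remaining=0 emitted=9 chunks_done=2
Byte 19 = '5': mode=SIZE remaining=0 emitted=9 chunks_done=2
Byte 20 = 0x0D: mode=SIZE_CR remaining=0 emitted=9 chunks_done=2
Byte 21 = 0x0A: mode=DATA remaining=5 emitted=9 chunks_done=2
Byte 22 = 'h': mode=DATA remaining=4 emitted=10 chunks_done=2
Byte 23 = 'g': mode=DATA remaining=3 emitted=11 chunks_done=2
Byte 24 = 'q': mode=DATA remaining=2 emitted=12 chunks_done=2
Byte 25 = '5': mode=DATA remaining=1 emitted=13 chunks_done=2
Byte 26 = 'b': mode=DATA_DONE remaining=0 emitted=14 chunks_done=2
Byte 27 = 0x0D: mode=DATA_CR remaining=0 emitted=14 chunks_done=2
Byte 28 = 0x0A: mode=SIZE remaining=0 emitted=14 chunks_done=3

Answer: SIZE 0 14 3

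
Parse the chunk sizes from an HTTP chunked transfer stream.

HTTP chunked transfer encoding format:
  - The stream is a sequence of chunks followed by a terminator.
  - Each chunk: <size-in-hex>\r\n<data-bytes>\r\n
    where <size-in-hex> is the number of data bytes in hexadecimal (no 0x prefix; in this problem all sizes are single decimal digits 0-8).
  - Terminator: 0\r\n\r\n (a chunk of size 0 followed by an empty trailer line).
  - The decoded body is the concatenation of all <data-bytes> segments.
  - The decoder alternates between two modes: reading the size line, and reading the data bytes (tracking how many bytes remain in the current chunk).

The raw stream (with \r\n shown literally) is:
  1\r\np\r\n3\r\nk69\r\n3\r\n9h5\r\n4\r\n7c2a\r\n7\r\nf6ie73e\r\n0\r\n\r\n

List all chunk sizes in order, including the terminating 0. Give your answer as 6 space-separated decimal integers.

Answer: 1 3 3 4 7 0

Derivation:
Chunk 1: stream[0..1]='1' size=0x1=1, data at stream[3..4]='p' -> body[0..1], body so far='p'
Chunk 2: stream[6..7]='3' size=0x3=3, data at stream[9..12]='k69' -> body[1..4], body so far='pk69'
Chunk 3: stream[14..15]='3' size=0x3=3, data at stream[17..20]='9h5' -> body[4..7], body so far='pk699h5'
Chunk 4: stream[22..23]='4' size=0x4=4, data at stream[25..29]='7c2a' -> body[7..11], body so far='pk699h57c2a'
Chunk 5: stream[31..32]='7' size=0x7=7, data at stream[34..41]='f6ie73e' -> body[11..18], body so far='pk699h57c2af6ie73e'
Chunk 6: stream[43..44]='0' size=0 (terminator). Final body='pk699h57c2af6ie73e' (18 bytes)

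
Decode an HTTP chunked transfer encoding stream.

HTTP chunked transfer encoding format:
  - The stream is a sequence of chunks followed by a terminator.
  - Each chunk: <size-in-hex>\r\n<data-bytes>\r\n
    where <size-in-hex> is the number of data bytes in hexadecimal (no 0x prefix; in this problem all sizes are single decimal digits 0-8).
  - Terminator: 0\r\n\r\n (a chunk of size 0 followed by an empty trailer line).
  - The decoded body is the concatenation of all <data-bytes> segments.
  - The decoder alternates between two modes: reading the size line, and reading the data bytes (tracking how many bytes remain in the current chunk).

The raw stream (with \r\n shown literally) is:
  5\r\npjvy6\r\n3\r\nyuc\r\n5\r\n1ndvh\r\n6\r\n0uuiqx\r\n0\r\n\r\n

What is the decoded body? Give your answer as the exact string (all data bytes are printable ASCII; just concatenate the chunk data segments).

Answer: pjvy6yuc1ndvh0uuiqx

Derivation:
Chunk 1: stream[0..1]='5' size=0x5=5, data at stream[3..8]='pjvy6' -> body[0..5], body so far='pjvy6'
Chunk 2: stream[10..11]='3' size=0x3=3, data at stream[13..16]='yuc' -> body[5..8], body so far='pjvy6yuc'
Chunk 3: stream[18..19]='5' size=0x5=5, data at stream[21..26]='1ndvh' -> body[8..13], body so far='pjvy6yuc1ndvh'
Chunk 4: stream[28..29]='6' size=0x6=6, data at stream[31..37]='0uuiqx' -> body[13..19], body so far='pjvy6yuc1ndvh0uuiqx'
Chunk 5: stream[39..40]='0' size=0 (terminator). Final body='pjvy6yuc1ndvh0uuiqx' (19 bytes)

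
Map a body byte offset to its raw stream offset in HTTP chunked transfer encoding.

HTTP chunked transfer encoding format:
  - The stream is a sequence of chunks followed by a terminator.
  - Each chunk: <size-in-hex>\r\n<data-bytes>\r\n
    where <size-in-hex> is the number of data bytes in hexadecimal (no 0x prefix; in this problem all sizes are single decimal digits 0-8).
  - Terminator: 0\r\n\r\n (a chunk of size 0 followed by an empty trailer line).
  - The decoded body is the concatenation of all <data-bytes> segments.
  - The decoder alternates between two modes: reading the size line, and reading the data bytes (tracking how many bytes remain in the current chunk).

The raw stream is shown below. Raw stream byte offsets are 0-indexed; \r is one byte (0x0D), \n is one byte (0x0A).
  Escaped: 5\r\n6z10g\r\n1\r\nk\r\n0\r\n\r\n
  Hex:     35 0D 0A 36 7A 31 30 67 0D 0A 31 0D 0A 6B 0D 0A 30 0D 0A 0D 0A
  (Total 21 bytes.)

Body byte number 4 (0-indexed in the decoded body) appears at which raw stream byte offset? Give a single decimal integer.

Chunk 1: stream[0..1]='5' size=0x5=5, data at stream[3..8]='6z10g' -> body[0..5], body so far='6z10g'
Chunk 2: stream[10..11]='1' size=0x1=1, data at stream[13..14]='k' -> body[5..6], body so far='6z10gk'
Chunk 3: stream[16..17]='0' size=0 (terminator). Final body='6z10gk' (6 bytes)
Body byte 4 at stream offset 7

Answer: 7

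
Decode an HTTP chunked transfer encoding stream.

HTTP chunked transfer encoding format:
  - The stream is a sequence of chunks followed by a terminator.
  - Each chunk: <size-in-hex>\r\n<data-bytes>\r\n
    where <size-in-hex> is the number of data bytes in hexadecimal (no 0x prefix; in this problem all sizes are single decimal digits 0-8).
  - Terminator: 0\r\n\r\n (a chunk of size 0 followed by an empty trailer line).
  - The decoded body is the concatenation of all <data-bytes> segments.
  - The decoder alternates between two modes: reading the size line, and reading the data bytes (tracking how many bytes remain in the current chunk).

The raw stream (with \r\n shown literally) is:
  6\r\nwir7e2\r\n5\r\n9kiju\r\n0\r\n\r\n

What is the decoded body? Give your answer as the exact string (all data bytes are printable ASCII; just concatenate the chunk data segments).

Answer: wir7e29kiju

Derivation:
Chunk 1: stream[0..1]='6' size=0x6=6, data at stream[3..9]='wir7e2' -> body[0..6], body so far='wir7e2'
Chunk 2: stream[11..12]='5' size=0x5=5, data at stream[14..19]='9kiju' -> body[6..11], body so far='wir7e29kiju'
Chunk 3: stream[21..22]='0' size=0 (terminator). Final body='wir7e29kiju' (11 bytes)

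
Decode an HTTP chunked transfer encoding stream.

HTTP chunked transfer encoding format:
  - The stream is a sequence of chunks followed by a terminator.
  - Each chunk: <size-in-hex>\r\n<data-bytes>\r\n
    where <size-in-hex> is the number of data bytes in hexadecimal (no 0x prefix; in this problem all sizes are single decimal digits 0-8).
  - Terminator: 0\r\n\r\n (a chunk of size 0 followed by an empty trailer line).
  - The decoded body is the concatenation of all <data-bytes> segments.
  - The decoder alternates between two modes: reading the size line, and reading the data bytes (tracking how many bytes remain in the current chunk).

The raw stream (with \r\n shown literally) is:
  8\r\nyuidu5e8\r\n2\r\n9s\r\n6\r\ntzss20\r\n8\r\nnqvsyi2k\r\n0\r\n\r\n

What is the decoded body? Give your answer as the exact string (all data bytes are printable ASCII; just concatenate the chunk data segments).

Chunk 1: stream[0..1]='8' size=0x8=8, data at stream[3..11]='yuidu5e8' -> body[0..8], body so far='yuidu5e8'
Chunk 2: stream[13..14]='2' size=0x2=2, data at stream[16..18]='9s' -> body[8..10], body so far='yuidu5e89s'
Chunk 3: stream[20..21]='6' size=0x6=6, data at stream[23..29]='tzss20' -> body[10..16], body so far='yuidu5e89stzss20'
Chunk 4: stream[31..32]='8' size=0x8=8, data at stream[34..42]='nqvsyi2k' -> body[16..24], body so far='yuidu5e89stzss20nqvsyi2k'
Chunk 5: stream[44..45]='0' size=0 (terminator). Final body='yuidu5e89stzss20nqvsyi2k' (24 bytes)

Answer: yuidu5e89stzss20nqvsyi2k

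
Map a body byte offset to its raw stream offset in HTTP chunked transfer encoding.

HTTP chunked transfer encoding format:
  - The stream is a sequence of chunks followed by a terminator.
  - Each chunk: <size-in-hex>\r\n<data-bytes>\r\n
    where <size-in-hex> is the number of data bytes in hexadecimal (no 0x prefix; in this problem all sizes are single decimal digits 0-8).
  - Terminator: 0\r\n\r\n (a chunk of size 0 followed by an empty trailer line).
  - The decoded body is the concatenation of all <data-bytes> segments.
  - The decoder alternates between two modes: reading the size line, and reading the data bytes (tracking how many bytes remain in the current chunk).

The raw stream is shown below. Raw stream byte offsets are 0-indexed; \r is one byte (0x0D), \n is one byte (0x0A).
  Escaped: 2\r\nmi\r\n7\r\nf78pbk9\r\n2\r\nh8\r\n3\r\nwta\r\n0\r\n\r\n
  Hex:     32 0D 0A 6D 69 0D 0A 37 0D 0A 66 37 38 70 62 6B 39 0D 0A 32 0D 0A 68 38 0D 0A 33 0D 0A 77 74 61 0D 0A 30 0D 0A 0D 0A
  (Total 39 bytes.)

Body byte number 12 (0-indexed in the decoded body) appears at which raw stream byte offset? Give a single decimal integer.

Chunk 1: stream[0..1]='2' size=0x2=2, data at stream[3..5]='mi' -> body[0..2], body so far='mi'
Chunk 2: stream[7..8]='7' size=0x7=7, data at stream[10..17]='f78pbk9' -> body[2..9], body so far='mif78pbk9'
Chunk 3: stream[19..20]='2' size=0x2=2, data at stream[22..24]='h8' -> body[9..11], body so far='mif78pbk9h8'
Chunk 4: stream[26..27]='3' size=0x3=3, data at stream[29..32]='wta' -> body[11..14], body so far='mif78pbk9h8wta'
Chunk 5: stream[34..35]='0' size=0 (terminator). Final body='mif78pbk9h8wta' (14 bytes)
Body byte 12 at stream offset 30

Answer: 30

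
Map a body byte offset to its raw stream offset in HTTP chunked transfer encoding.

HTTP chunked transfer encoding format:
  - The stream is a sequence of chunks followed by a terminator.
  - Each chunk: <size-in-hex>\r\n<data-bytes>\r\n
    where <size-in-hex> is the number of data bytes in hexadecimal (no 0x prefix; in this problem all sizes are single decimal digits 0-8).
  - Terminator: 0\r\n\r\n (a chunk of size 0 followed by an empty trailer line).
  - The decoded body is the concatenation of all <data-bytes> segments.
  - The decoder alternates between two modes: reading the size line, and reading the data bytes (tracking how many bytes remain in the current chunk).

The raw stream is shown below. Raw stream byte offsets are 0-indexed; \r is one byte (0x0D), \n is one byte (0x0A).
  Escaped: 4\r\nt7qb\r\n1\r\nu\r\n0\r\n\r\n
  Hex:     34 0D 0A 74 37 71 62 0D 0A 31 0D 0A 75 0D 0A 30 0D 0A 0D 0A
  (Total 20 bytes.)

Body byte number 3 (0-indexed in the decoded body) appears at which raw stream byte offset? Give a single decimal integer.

Chunk 1: stream[0..1]='4' size=0x4=4, data at stream[3..7]='t7qb' -> body[0..4], body so far='t7qb'
Chunk 2: stream[9..10]='1' size=0x1=1, data at stream[12..13]='u' -> body[4..5], body so far='t7qbu'
Chunk 3: stream[15..16]='0' size=0 (terminator). Final body='t7qbu' (5 bytes)
Body byte 3 at stream offset 6

Answer: 6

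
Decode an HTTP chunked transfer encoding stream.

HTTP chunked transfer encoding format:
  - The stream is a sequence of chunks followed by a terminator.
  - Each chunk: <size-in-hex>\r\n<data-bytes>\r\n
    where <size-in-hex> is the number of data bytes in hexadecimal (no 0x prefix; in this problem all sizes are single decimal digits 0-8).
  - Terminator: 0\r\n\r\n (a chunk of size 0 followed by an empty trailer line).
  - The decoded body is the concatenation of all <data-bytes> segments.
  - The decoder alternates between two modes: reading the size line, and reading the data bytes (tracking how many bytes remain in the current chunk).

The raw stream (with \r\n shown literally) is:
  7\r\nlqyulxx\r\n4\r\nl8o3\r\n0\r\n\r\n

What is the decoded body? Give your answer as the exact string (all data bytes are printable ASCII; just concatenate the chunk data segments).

Answer: lqyulxxl8o3

Derivation:
Chunk 1: stream[0..1]='7' size=0x7=7, data at stream[3..10]='lqyulxx' -> body[0..7], body so far='lqyulxx'
Chunk 2: stream[12..13]='4' size=0x4=4, data at stream[15..19]='l8o3' -> body[7..11], body so far='lqyulxxl8o3'
Chunk 3: stream[21..22]='0' size=0 (terminator). Final body='lqyulxxl8o3' (11 bytes)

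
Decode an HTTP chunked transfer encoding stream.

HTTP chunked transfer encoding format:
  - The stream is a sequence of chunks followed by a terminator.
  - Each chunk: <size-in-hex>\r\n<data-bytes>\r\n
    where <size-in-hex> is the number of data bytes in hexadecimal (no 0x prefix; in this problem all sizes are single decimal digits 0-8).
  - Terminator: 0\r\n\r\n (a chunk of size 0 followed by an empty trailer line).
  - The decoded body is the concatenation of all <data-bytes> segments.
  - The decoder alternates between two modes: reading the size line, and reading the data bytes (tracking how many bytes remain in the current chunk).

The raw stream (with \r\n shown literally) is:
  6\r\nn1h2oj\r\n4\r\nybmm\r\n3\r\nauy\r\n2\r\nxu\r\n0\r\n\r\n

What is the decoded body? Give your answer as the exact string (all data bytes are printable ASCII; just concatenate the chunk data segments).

Answer: n1h2ojybmmauyxu

Derivation:
Chunk 1: stream[0..1]='6' size=0x6=6, data at stream[3..9]='n1h2oj' -> body[0..6], body so far='n1h2oj'
Chunk 2: stream[11..12]='4' size=0x4=4, data at stream[14..18]='ybmm' -> body[6..10], body so far='n1h2ojybmm'
Chunk 3: stream[20..21]='3' size=0x3=3, data at stream[23..26]='auy' -> body[10..13], body so far='n1h2ojybmmauy'
Chunk 4: stream[28..29]='2' size=0x2=2, data at stream[31..33]='xu' -> body[13..15], body so far='n1h2ojybmmauyxu'
Chunk 5: stream[35..36]='0' size=0 (terminator). Final body='n1h2ojybmmauyxu' (15 bytes)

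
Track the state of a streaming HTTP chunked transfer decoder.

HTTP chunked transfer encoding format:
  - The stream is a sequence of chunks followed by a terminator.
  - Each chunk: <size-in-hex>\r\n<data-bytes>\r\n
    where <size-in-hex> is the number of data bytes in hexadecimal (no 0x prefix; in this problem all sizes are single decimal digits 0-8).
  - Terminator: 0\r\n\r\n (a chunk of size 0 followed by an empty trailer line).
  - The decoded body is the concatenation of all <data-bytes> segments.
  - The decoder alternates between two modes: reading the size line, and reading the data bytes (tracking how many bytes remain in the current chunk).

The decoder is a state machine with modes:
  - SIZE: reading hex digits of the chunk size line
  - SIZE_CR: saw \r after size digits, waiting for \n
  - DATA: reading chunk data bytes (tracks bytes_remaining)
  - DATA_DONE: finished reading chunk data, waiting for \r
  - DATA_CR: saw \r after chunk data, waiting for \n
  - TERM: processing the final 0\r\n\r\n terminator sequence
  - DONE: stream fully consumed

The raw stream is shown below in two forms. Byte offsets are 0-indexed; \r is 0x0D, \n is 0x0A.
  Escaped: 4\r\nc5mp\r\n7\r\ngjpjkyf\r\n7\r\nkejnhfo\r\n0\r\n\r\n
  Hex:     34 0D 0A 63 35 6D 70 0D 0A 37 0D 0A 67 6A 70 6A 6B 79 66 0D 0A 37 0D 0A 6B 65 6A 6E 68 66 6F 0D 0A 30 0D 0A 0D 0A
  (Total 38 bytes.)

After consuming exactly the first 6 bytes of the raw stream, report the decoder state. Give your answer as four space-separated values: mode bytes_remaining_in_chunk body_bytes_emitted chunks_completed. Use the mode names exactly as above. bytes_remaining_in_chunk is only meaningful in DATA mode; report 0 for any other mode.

Byte 0 = '4': mode=SIZE remaining=0 emitted=0 chunks_done=0
Byte 1 = 0x0D: mode=SIZE_CR remaining=0 emitted=0 chunks_done=0
Byte 2 = 0x0A: mode=DATA remaining=4 emitted=0 chunks_done=0
Byte 3 = 'c': mode=DATA remaining=3 emitted=1 chunks_done=0
Byte 4 = '5': mode=DATA remaining=2 emitted=2 chunks_done=0
Byte 5 = 'm': mode=DATA remaining=1 emitted=3 chunks_done=0

Answer: DATA 1 3 0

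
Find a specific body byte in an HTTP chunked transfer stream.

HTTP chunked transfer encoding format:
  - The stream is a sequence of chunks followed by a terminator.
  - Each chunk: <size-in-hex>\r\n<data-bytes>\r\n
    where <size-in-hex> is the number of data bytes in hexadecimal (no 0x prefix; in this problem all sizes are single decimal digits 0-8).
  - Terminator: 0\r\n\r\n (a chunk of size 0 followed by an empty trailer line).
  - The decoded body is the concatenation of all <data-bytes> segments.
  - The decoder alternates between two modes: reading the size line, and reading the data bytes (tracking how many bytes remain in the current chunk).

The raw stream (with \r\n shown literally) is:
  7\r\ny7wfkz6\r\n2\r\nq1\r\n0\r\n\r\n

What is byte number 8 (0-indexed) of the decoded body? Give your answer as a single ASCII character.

Answer: 1

Derivation:
Chunk 1: stream[0..1]='7' size=0x7=7, data at stream[3..10]='y7wfkz6' -> body[0..7], body so far='y7wfkz6'
Chunk 2: stream[12..13]='2' size=0x2=2, data at stream[15..17]='q1' -> body[7..9], body so far='y7wfkz6q1'
Chunk 3: stream[19..20]='0' size=0 (terminator). Final body='y7wfkz6q1' (9 bytes)
Body byte 8 = '1'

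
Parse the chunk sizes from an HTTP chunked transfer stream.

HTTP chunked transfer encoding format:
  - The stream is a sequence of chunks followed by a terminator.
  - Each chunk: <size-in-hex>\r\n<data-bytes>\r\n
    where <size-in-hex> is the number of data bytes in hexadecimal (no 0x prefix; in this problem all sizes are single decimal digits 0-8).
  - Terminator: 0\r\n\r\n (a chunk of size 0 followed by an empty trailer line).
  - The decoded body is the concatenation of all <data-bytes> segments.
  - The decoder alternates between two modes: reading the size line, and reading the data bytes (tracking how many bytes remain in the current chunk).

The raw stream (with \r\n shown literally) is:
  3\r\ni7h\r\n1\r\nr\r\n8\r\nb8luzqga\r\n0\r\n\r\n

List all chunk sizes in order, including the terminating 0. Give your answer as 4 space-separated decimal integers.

Chunk 1: stream[0..1]='3' size=0x3=3, data at stream[3..6]='i7h' -> body[0..3], body so far='i7h'
Chunk 2: stream[8..9]='1' size=0x1=1, data at stream[11..12]='r' -> body[3..4], body so far='i7hr'
Chunk 3: stream[14..15]='8' size=0x8=8, data at stream[17..25]='b8luzqga' -> body[4..12], body so far='i7hrb8luzqga'
Chunk 4: stream[27..28]='0' size=0 (terminator). Final body='i7hrb8luzqga' (12 bytes)

Answer: 3 1 8 0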